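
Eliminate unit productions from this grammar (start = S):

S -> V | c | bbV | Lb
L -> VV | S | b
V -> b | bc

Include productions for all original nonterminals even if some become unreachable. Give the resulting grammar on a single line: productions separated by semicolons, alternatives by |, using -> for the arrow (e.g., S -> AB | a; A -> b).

S -> b | c | Lb | bc | bbV; L -> b | c | Lb | VV | bc | bbV; V -> b | bc

Unit productions: L->S, S->V.
Unit pairs (A ⇒* B via units): (L,S), (L,V), (S,V).
S: inherits non-unit rules of {S, V} → Lb | b | bbV | bc | c.
L: inherits non-unit rules of {L, S, V} → Lb | VV | b | bbV | bc | c.
V: inherits non-unit rules of {V} → b | bc.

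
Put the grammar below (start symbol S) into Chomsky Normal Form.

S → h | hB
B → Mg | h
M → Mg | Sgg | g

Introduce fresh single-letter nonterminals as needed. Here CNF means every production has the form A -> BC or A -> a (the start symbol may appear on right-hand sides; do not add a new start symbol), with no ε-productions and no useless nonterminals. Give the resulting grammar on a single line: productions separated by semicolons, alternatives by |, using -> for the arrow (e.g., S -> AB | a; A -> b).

No ε-productions.
No unit productions to eliminate.
TERM: introduce A -> g, C -> h and substitute in every rule of length ≥2.
BIN: M -> SAA becomes M -> SD, D -> AA.

S -> h | CB; A -> g; B -> h | MA; C -> h; D -> AA; M -> g | MA | SD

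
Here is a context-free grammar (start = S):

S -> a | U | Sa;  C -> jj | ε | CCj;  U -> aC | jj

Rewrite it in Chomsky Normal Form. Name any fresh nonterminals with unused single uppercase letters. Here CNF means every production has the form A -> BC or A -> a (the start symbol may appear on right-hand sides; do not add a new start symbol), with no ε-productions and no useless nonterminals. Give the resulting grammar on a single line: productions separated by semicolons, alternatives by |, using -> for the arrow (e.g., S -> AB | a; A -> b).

Nullable: {C}; after ε-elimination: S -> U | a | Sa; C -> j | Cj | jj | CCj; U -> a | aC | jj.
After unit-elimination: S -> a | Sa | aC | jj; C -> j | Cj | jj | CCj; U -> a | aC | jj.
TERM: introduce B -> a, A -> j and substitute in every rule of length ≥2.
BIN: C -> CCA becomes C -> CD, D -> CA.
Drop unreachable/unproductive: U.

S -> a | AA | BC | SB; A -> j; B -> a; C -> j | AA | CA | CD; D -> CA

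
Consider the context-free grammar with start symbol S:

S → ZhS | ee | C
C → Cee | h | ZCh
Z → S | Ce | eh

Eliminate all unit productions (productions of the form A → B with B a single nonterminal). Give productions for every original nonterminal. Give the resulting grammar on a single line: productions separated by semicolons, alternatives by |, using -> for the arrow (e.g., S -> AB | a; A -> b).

Unit productions: S->C, Z->S.
Unit pairs (A ⇒* B via units): (S,C), (Z,C), (Z,S).
S: inherits non-unit rules of {C, S} → Cee | ZCh | ZhS | ee | h.
C: inherits non-unit rules of {C} → Cee | ZCh | h.
Z: inherits non-unit rules of {C, S, Z} → Ce | Cee | ZCh | ZhS | ee | eh | h.

S -> h | ee | Cee | ZCh | ZhS; C -> h | Cee | ZCh; Z -> h | Ce | ee | eh | Cee | ZCh | ZhS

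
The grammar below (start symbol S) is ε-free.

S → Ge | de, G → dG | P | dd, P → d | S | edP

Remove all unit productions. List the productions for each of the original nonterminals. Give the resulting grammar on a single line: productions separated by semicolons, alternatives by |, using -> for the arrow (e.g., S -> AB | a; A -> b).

S -> Ge | de; G -> d | Ge | dG | dd | de | edP; P -> d | Ge | de | edP

Unit productions: G->P, P->S.
Unit pairs (A ⇒* B via units): (G,P), (G,S), (P,S).
S: inherits non-unit rules of {S} → Ge | de.
G: inherits non-unit rules of {G, P, S} → Ge | d | dG | dd | de | edP.
P: inherits non-unit rules of {P, S} → Ge | d | de | edP.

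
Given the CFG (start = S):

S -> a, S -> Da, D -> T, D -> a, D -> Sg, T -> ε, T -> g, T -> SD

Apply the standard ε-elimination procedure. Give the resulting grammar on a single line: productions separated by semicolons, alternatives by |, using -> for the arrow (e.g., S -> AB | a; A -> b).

S -> a | Da; D -> T | a | Sg; T -> S | g | SD

Nullable set: {D, T}.
S -> Da: D nullable, giving Da | a.
D -> T: T nullable, giving T.
Drop T -> ε.
T -> SD: D nullable, giving S | SD.
Unchanged (no nullable symbols): S -> a; D -> Sg; D -> a; T -> g.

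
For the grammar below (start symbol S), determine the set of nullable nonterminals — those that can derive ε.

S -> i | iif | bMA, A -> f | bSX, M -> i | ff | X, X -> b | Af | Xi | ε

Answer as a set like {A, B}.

{M, X}

Directly nullable (have an ε-rule): {X}.
M is nullable via M -> X (every symbol on the right is already known nullable).
Not nullable: A, S — each has a terminal in every rule's right-hand side or depends on a non-nullable symbol.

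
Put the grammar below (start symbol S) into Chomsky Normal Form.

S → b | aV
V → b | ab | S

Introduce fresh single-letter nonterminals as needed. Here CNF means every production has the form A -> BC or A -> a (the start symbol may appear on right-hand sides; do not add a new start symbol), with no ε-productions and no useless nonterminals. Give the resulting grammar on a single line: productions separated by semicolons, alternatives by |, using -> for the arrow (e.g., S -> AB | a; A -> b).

S -> b | AV; A -> a; B -> b; V -> b | AB | AV

No ε-productions.
After unit-elimination: S -> b | aV; V -> b | aV | ab.
TERM: introduce A -> a, B -> b and substitute in every rule of length ≥2.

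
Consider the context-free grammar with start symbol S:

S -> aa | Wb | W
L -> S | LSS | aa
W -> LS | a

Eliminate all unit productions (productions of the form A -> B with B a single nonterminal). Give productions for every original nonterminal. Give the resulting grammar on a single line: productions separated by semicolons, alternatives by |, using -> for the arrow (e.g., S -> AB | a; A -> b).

S -> a | LS | Wb | aa; L -> a | LS | Wb | aa | LSS; W -> a | LS

Unit productions: L->S, S->W.
Unit pairs (A ⇒* B via units): (L,S), (L,W), (S,W).
S: inherits non-unit rules of {S, W} → LS | Wb | a | aa.
L: inherits non-unit rules of {L, S, W} → LS | LSS | Wb | a | aa.
W: inherits non-unit rules of {W} → LS | a.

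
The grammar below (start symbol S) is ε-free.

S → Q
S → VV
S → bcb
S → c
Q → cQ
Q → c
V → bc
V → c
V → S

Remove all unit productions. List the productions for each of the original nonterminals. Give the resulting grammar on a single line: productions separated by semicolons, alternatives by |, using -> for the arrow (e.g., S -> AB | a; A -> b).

S -> c | VV | cQ | bcb; Q -> c | cQ; V -> c | VV | bc | cQ | bcb

Unit productions: S->Q, V->S.
Unit pairs (A ⇒* B via units): (S,Q), (V,Q), (V,S).
S: inherits non-unit rules of {Q, S} → VV | bcb | c | cQ.
Q: inherits non-unit rules of {Q} → c | cQ.
V: inherits non-unit rules of {Q, S, V} → VV | bc | bcb | c | cQ.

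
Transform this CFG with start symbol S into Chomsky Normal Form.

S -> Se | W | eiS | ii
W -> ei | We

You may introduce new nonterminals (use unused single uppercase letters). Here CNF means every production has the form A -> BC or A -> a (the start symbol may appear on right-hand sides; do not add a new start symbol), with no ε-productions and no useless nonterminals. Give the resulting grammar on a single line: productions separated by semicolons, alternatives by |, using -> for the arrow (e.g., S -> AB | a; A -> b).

No ε-productions.
After unit-elimination: S -> Se | We | ei | ii | eiS; W -> We | ei.
TERM: introduce A -> e, B -> i and substitute in every rule of length ≥2.
BIN: S -> ABS becomes S -> AC, C -> BS.

S -> AB | AC | BB | SA | WA; A -> e; B -> i; C -> BS; W -> AB | WA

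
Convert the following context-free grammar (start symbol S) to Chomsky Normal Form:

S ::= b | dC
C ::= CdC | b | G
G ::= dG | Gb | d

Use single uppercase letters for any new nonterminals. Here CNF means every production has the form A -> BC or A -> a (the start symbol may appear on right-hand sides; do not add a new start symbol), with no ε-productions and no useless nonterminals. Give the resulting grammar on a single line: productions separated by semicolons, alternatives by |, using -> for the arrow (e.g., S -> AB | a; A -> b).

S -> b | AC; A -> d; B -> b; C -> b | d | AG | CD | GB; D -> AC; G -> d | AG | GB

No ε-productions.
After unit-elimination: S -> b | dC; C -> b | d | Gb | dG | CdC; G -> d | Gb | dG.
TERM: introduce B -> b, A -> d and substitute in every rule of length ≥2.
BIN: C -> CAC becomes C -> CD, D -> AC.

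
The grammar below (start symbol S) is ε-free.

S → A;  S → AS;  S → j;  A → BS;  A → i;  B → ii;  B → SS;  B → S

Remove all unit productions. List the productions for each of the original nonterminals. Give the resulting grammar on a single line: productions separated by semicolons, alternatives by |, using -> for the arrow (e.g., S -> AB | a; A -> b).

S -> i | j | AS | BS; A -> i | BS; B -> i | j | AS | BS | SS | ii

Unit productions: B->S, S->A.
Unit pairs (A ⇒* B via units): (B,A), (B,S), (S,A).
S: inherits non-unit rules of {A, S} → AS | BS | i | j.
A: inherits non-unit rules of {A} → BS | i.
B: inherits non-unit rules of {A, B, S} → AS | BS | SS | i | ii | j.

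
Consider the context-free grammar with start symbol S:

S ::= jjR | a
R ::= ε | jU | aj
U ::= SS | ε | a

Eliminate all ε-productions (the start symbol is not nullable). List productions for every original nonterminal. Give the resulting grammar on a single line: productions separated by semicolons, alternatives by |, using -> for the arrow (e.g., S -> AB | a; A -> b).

Nullable set: {R, U}.
S -> jjR: R nullable, giving jj | jjR.
Drop R -> ε.
R -> jU: U nullable, giving j | jU.
Drop U -> ε.
Unchanged (no nullable symbols): S -> a; R -> aj; U -> SS; U -> a.

S -> a | jj | jjR; R -> j | aj | jU; U -> a | SS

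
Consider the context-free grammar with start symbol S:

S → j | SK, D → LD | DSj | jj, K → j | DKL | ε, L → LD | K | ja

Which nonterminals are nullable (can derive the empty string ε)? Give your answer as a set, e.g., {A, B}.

Directly nullable (have an ε-rule): {K}.
L is nullable via L -> K (every symbol on the right is already known nullable).
Not nullable: D, S — each has a terminal in every rule's right-hand side or depends on a non-nullable symbol.

{K, L}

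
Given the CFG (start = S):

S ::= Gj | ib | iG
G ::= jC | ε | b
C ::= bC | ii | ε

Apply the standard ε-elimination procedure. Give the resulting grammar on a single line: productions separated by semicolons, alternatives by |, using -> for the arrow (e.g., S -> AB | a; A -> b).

Nullable set: {C, G}.
S -> Gj: G nullable, giving Gj | j.
S -> iG: G nullable, giving i | iG.
Drop C -> ε.
C -> bC: C nullable, giving b | bC.
Drop G -> ε.
G -> jC: C nullable, giving j | jC.
Unchanged (no nullable symbols): S -> ib; C -> ii; G -> b.

S -> i | j | Gj | iG | ib; C -> b | bC | ii; G -> b | j | jC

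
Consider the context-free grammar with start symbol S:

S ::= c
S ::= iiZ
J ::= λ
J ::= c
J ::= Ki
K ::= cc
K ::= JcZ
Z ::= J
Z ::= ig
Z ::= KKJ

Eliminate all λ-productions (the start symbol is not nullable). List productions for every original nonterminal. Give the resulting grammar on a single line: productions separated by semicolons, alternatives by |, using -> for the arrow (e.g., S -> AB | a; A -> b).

Nullable set: {J, Z}.
S -> iiZ: Z nullable, giving ii | iiZ.
Drop J -> λ.
K -> JcZ: J, Z nullable, giving Jc | JcZ | c | cZ.
Z -> J: J nullable, giving J.
Z -> KKJ: J nullable, giving KK | KKJ.
Unchanged (no nullable symbols): S -> c; J -> Ki; J -> c; K -> cc; Z -> ig.

S -> c | ii | iiZ; J -> c | Ki; K -> c | Jc | cZ | cc | JcZ; Z -> J | KK | ig | KKJ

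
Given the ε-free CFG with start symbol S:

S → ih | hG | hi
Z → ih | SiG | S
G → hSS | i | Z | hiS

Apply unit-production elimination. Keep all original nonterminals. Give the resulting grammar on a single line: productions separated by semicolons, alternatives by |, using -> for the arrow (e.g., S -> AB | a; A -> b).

Unit productions: G->Z, Z->S.
Unit pairs (A ⇒* B via units): (G,S), (G,Z), (Z,S).
S: inherits non-unit rules of {S} → hG | hi | ih.
G: inherits non-unit rules of {G, S, Z} → SiG | hG | hSS | hi | hiS | i | ih.
Z: inherits non-unit rules of {S, Z} → SiG | hG | hi | ih.

S -> hG | hi | ih; G -> i | hG | hi | ih | SiG | hSS | hiS; Z -> hG | hi | ih | SiG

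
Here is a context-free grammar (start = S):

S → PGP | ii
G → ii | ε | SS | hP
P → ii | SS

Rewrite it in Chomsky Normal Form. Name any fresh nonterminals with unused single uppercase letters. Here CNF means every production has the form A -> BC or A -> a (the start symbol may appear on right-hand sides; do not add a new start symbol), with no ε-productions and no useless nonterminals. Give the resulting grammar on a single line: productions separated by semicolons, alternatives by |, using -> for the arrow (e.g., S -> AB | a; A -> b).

S -> BB | PC | PP; A -> h; B -> i; C -> GP; G -> AP | BB | SS; P -> BB | SS

Nullable: {G}; after ε-elimination: S -> PP | ii | PGP; G -> SS | hP | ii; P -> SS | ii.
No unit productions to eliminate.
TERM: introduce A -> h, B -> i and substitute in every rule of length ≥2.
BIN: S -> PGP becomes S -> PC, C -> GP.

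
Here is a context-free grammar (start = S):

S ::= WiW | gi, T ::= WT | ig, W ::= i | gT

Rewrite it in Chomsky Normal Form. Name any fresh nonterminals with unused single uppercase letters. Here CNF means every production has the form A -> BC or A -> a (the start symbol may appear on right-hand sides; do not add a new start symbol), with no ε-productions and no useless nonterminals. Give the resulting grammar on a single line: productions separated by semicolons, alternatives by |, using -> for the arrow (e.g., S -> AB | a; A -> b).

No ε-productions.
No unit productions to eliminate.
TERM: introduce B -> g, A -> i and substitute in every rule of length ≥2.
BIN: S -> WAW becomes S -> WC, C -> AW.

S -> BA | WC; A -> i; B -> g; C -> AW; T -> AB | WT; W -> i | BT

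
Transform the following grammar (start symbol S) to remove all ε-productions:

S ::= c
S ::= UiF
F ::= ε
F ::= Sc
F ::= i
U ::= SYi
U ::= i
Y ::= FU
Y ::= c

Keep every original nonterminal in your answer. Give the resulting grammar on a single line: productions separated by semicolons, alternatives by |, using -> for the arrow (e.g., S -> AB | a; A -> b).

S -> c | Ui | UiF; F -> i | Sc; U -> i | SYi; Y -> U | c | FU

Nullable set: {F}.
S -> UiF: F nullable, giving Ui | UiF.
Drop F -> ε.
Y -> FU: F nullable, giving FU | U.
Unchanged (no nullable symbols): S -> c; F -> Sc; F -> i; U -> SYi; U -> i; Y -> c.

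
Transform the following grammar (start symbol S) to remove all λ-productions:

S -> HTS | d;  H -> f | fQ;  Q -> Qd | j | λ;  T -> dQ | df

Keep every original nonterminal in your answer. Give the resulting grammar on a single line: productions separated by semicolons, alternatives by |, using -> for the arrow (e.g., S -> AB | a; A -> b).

S -> d | HTS; H -> f | fQ; Q -> d | j | Qd; T -> d | dQ | df

Nullable set: {Q}.
H -> fQ: Q nullable, giving f | fQ.
Drop Q -> λ.
Q -> Qd: Q nullable, giving Qd | d.
T -> dQ: Q nullable, giving d | dQ.
Unchanged (no nullable symbols): S -> HTS; S -> d; H -> f; Q -> j; T -> df.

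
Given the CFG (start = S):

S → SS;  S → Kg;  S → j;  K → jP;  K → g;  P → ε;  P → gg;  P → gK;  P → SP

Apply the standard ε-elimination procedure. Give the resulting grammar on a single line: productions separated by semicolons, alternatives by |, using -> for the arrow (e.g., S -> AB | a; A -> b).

S -> j | Kg | SS; K -> g | j | jP; P -> S | SP | gK | gg

Nullable set: {P}.
K -> jP: P nullable, giving j | jP.
Drop P -> ε.
P -> SP: P nullable, giving S | SP.
Unchanged (no nullable symbols): S -> Kg; S -> SS; S -> j; K -> g; P -> gK; P -> gg.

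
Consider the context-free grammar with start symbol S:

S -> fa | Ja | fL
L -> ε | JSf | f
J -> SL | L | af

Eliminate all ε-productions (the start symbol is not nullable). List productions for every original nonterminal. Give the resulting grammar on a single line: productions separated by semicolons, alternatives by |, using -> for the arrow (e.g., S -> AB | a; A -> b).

S -> a | f | Ja | fL | fa; J -> L | S | SL | af; L -> f | Sf | JSf

Nullable set: {J, L}.
S -> Ja: J nullable, giving Ja | a.
S -> fL: L nullable, giving f | fL.
J -> L: L nullable, giving L.
J -> SL: L nullable, giving S | SL.
Drop L -> ε.
L -> JSf: J nullable, giving JSf | Sf.
Unchanged (no nullable symbols): S -> fa; J -> af; L -> f.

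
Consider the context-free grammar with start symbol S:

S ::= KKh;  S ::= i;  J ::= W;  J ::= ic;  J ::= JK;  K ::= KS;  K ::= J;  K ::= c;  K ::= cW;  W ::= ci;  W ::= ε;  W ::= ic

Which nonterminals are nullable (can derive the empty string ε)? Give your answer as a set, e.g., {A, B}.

Directly nullable (have an ε-rule): {W}.
J is nullable via J -> W (every symbol on the right is already known nullable).
K is nullable via K -> J (every symbol on the right is already known nullable).
Not nullable: S — each has a terminal in every rule's right-hand side or depends on a non-nullable symbol.

{J, K, W}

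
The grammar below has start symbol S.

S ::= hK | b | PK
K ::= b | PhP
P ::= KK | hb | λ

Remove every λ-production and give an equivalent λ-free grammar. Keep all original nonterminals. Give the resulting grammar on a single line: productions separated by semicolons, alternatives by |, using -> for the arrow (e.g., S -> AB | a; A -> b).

Nullable set: {P}.
S -> PK: P nullable, giving K | PK.
K -> PhP: P, P nullable, giving Ph | PhP | h | hP.
Drop P -> λ.
Unchanged (no nullable symbols): S -> b; S -> hK; K -> b; P -> KK; P -> hb.

S -> K | b | PK | hK; K -> b | h | Ph | hP | PhP; P -> KK | hb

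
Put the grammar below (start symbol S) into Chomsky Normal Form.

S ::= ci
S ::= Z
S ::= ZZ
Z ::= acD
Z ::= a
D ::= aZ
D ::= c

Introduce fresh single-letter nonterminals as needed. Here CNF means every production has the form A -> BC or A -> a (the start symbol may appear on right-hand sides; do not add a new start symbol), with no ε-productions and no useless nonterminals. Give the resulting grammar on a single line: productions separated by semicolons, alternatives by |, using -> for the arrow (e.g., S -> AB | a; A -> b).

S -> a | AE | BC | ZZ; A -> a; B -> c; C -> i; D -> c | AZ; E -> BD; F -> BD; Z -> a | AF

No ε-productions.
After unit-elimination: S -> a | ZZ | ci | acD; D -> c | aZ; Z -> a | acD.
TERM: introduce A -> a, B -> c, C -> i and substitute in every rule of length ≥2.
BIN: S -> ABD becomes S -> AE, E -> BD; Z -> ABD becomes Z -> AF, F -> BD.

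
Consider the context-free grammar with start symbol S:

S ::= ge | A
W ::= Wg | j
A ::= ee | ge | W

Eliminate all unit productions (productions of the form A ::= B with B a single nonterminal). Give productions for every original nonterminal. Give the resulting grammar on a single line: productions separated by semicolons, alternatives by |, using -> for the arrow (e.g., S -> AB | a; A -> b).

Unit productions: A->W, S->A.
Unit pairs (A ⇒* B via units): (A,W), (S,A), (S,W).
S: inherits non-unit rules of {A, S, W} → Wg | ee | ge | j.
A: inherits non-unit rules of {A, W} → Wg | ee | ge | j.
W: inherits non-unit rules of {W} → Wg | j.

S -> j | Wg | ee | ge; A -> j | Wg | ee | ge; W -> j | Wg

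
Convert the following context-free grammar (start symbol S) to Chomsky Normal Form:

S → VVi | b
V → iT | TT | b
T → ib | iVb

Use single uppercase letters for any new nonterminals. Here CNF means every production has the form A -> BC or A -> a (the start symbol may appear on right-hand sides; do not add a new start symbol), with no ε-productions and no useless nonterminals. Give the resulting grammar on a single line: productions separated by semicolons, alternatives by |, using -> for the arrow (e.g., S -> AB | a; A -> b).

S -> b | VC; A -> i; B -> b; C -> VA; D -> VB; T -> AB | AD; V -> b | AT | TT

No ε-productions.
No unit productions to eliminate.
TERM: introduce B -> b, A -> i and substitute in every rule of length ≥2.
BIN: S -> VVA becomes S -> VC, C -> VA; T -> AVB becomes T -> AD, D -> VB.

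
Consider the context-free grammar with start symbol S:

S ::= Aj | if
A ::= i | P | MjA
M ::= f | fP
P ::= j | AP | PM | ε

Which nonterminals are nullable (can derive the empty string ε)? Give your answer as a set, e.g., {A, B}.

Directly nullable (have an ε-rule): {P}.
A is nullable via A -> P (every symbol on the right is already known nullable).
Not nullable: M, S — each has a terminal in every rule's right-hand side or depends on a non-nullable symbol.

{A, P}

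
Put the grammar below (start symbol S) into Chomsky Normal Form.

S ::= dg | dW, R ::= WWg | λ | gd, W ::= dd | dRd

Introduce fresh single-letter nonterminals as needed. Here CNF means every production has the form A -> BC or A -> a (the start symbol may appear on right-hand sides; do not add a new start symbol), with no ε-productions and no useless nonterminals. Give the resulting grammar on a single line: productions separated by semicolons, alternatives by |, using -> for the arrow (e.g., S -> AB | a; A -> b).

S -> BA | BW; A -> g; B -> d; C -> WA; D -> RB; R -> AB | WC; W -> BB | BD

Nullable: {R}; after ε-elimination: S -> dW | dg; R -> gd | WWg; W -> dd | dRd.
No unit productions to eliminate.
TERM: introduce B -> d, A -> g and substitute in every rule of length ≥2.
BIN: R -> WWA becomes R -> WC, C -> WA; W -> BRB becomes W -> BD, D -> RB.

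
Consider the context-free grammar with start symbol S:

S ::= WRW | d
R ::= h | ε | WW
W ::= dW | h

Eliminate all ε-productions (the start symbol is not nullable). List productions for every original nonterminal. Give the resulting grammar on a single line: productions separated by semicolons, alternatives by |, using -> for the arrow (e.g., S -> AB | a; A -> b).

Nullable set: {R}.
S -> WRW: R nullable, giving WRW | WW.
Drop R -> ε.
Unchanged (no nullable symbols): S -> d; R -> WW; R -> h; W -> dW; W -> h.

S -> d | WW | WRW; R -> h | WW; W -> h | dW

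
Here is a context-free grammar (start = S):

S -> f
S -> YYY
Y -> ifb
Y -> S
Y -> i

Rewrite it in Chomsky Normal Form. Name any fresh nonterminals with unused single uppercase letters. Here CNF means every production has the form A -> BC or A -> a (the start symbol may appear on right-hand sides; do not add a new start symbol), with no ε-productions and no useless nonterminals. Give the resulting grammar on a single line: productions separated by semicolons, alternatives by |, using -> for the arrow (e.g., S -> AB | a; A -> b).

No ε-productions.
After unit-elimination: S -> f | YYY; Y -> f | i | YYY | ifb.
TERM: introduce C -> b, B -> f, A -> i and substitute in every rule of length ≥2.
BIN: S -> YYY becomes S -> YD, D -> YY; Y -> ABC becomes Y -> AE, E -> BC; Y -> YYY becomes Y -> YF, F -> YY.

S -> f | YD; A -> i; B -> f; C -> b; D -> YY; E -> BC; F -> YY; Y -> f | i | AE | YF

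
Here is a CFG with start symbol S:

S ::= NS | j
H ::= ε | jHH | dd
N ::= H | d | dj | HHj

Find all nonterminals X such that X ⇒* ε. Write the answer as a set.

{H, N}

Directly nullable (have an ε-rule): {H}.
N is nullable via N -> H (every symbol on the right is already known nullable).
Not nullable: S — each has a terminal in every rule's right-hand side or depends on a non-nullable symbol.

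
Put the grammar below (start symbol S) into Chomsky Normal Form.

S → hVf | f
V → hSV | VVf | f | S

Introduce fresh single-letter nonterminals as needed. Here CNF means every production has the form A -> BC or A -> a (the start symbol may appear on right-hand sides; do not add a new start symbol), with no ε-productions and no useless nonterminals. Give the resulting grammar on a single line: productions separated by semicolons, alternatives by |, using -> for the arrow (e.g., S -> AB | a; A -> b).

No ε-productions.
After unit-elimination: S -> f | hVf; V -> f | VVf | hSV | hVf.
TERM: introduce B -> f, A -> h and substitute in every rule of length ≥2.
BIN: S -> AVB becomes S -> AC, C -> VB; V -> ASV becomes V -> AD, D -> SV; V -> AVB becomes V -> AE, E -> VB; V -> VVB becomes V -> VF, F -> VB.

S -> f | AC; A -> h; B -> f; C -> VB; D -> SV; E -> VB; F -> VB; V -> f | AD | AE | VF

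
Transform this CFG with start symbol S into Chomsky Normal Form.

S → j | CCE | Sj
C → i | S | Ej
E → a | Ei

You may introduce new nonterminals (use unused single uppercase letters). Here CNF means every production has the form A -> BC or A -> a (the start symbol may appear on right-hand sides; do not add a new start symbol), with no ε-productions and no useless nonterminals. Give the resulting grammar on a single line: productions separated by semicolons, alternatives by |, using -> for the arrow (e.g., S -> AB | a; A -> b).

S -> j | CF | SA; A -> j; B -> i; C -> i | j | CD | EA | SA; D -> CE; E -> a | EB; F -> CE

No ε-productions.
After unit-elimination: S -> j | Sj | CCE; C -> i | j | Ej | Sj | CCE; E -> a | Ei.
TERM: introduce B -> i, A -> j and substitute in every rule of length ≥2.
BIN: C -> CCE becomes C -> CD, D -> CE; S -> CCE becomes S -> CF, F -> CE.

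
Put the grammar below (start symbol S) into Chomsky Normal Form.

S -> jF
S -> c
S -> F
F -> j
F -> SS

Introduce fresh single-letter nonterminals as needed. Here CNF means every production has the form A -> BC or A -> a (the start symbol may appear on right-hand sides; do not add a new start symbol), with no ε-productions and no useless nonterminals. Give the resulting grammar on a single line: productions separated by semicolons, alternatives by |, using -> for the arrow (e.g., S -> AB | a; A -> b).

No ε-productions.
After unit-elimination: S -> c | j | SS | jF; F -> j | SS.
TERM: introduce A -> j and substitute in every rule of length ≥2.

S -> c | j | AF | SS; A -> j; F -> j | SS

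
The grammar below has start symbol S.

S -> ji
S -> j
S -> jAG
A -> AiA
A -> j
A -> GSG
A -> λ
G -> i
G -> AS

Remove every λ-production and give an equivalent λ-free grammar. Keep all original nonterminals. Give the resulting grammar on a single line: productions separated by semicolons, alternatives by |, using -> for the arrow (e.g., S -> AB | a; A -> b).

S -> j | jG | ji | jAG; A -> i | j | Ai | iA | AiA | GSG; G -> S | i | AS

Nullable set: {A}.
S -> jAG: A nullable, giving jAG | jG.
Drop A -> λ.
A -> AiA: A, A nullable, giving Ai | AiA | i | iA.
G -> AS: A nullable, giving AS | S.
Unchanged (no nullable symbols): S -> j; S -> ji; A -> GSG; A -> j; G -> i.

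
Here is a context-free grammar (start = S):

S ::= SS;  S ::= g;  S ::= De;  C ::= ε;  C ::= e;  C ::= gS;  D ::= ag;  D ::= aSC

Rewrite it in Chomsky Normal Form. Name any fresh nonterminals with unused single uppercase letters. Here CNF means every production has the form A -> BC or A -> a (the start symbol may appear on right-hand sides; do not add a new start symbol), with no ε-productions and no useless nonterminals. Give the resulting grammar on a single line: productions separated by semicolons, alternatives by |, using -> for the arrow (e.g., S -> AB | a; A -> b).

Nullable: {C}; after ε-elimination: S -> g | De | SS; C -> e | gS; D -> aS | ag | aSC.
No unit productions to eliminate.
TERM: introduce B -> a, E -> e, A -> g and substitute in every rule of length ≥2.
BIN: D -> BSC becomes D -> BF, F -> SC.

S -> g | DE | SS; A -> g; B -> a; C -> e | AS; D -> BA | BF | BS; E -> e; F -> SC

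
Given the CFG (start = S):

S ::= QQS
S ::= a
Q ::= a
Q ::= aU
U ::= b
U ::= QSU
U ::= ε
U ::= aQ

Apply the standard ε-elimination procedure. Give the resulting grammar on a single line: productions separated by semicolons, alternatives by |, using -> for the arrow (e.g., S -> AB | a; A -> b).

Nullable set: {U}.
Q -> aU: U nullable, giving a | aU.
Drop U -> ε.
U -> QSU: U nullable, giving QS | QSU.
Unchanged (no nullable symbols): S -> QQS; S -> a; Q -> a; U -> aQ; U -> b.

S -> a | QQS; Q -> a | aU; U -> b | QS | aQ | QSU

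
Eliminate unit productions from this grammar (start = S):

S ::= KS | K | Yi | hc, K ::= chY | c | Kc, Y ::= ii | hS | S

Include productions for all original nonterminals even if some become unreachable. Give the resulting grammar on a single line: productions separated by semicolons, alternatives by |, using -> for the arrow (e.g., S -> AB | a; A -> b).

S -> c | KS | Kc | Yi | hc | chY; K -> c | Kc | chY; Y -> c | KS | Kc | Yi | hS | hc | ii | chY

Unit productions: S->K, Y->S.
Unit pairs (A ⇒* B via units): (S,K), (Y,K), (Y,S).
S: inherits non-unit rules of {K, S} → KS | Kc | Yi | c | chY | hc.
K: inherits non-unit rules of {K} → Kc | c | chY.
Y: inherits non-unit rules of {K, S, Y} → KS | Kc | Yi | c | chY | hS | hc | ii.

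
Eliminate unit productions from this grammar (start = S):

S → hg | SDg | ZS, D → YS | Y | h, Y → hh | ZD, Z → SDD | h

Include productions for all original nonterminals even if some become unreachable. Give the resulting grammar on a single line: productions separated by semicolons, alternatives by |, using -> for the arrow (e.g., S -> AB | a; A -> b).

S -> ZS | hg | SDg; D -> h | YS | ZD | hh; Y -> ZD | hh; Z -> h | SDD

Unit productions: D->Y.
Unit pairs (A ⇒* B via units): (D,Y).
S: inherits non-unit rules of {S} → SDg | ZS | hg.
D: inherits non-unit rules of {D, Y} → YS | ZD | h | hh.
Y: inherits non-unit rules of {Y} → ZD | hh.
Z: inherits non-unit rules of {Z} → SDD | h.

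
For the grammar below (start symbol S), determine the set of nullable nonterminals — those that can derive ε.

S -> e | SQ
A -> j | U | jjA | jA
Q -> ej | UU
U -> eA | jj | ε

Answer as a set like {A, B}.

{A, Q, U}

Directly nullable (have an ε-rule): {U}.
A is nullable via A -> U (every symbol on the right is already known nullable).
Q is nullable via Q -> UU (every symbol on the right is already known nullable).
Not nullable: S — each has a terminal in every rule's right-hand side or depends on a non-nullable symbol.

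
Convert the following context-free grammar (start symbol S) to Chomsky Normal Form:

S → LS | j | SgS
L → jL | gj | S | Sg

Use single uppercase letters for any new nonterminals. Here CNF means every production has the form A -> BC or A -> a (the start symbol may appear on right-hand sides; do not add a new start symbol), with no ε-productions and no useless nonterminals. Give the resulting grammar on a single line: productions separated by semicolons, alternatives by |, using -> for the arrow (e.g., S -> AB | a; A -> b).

S -> j | LS | SD; A -> g; B -> j; C -> AS; D -> AS; L -> j | AB | BL | LS | SA | SC

No ε-productions.
After unit-elimination: S -> j | LS | SgS; L -> j | LS | Sg | gj | jL | SgS.
TERM: introduce A -> g, B -> j and substitute in every rule of length ≥2.
BIN: L -> SAS becomes L -> SC, C -> AS; S -> SAS becomes S -> SD, D -> AS.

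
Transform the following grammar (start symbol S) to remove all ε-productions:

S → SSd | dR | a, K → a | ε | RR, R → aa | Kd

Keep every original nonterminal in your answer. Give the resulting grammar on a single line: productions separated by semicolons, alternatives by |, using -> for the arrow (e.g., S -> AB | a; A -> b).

Nullable set: {K}.
Drop K -> ε.
R -> Kd: K nullable, giving Kd | d.
Unchanged (no nullable symbols): S -> SSd; S -> a; S -> dR; K -> RR; K -> a; R -> aa.

S -> a | dR | SSd; K -> a | RR; R -> d | Kd | aa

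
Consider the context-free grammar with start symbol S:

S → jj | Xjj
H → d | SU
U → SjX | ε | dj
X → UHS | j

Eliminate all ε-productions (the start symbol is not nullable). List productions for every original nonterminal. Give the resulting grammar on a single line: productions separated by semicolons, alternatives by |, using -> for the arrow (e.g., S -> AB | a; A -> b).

S -> jj | Xjj; H -> S | d | SU; U -> dj | SjX; X -> j | HS | UHS

Nullable set: {U}.
H -> SU: U nullable, giving S | SU.
Drop U -> ε.
X -> UHS: U nullable, giving HS | UHS.
Unchanged (no nullable symbols): S -> Xjj; S -> jj; H -> d; U -> SjX; U -> dj; X -> j.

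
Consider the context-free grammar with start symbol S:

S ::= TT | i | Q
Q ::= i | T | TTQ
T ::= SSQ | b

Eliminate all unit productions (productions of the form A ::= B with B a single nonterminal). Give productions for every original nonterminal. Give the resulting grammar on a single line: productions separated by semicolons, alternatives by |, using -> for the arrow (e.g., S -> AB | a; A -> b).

Unit productions: Q->T, S->Q.
Unit pairs (A ⇒* B via units): (Q,T), (S,Q), (S,T).
S: inherits non-unit rules of {Q, S, T} → SSQ | TT | TTQ | b | i.
Q: inherits non-unit rules of {Q, T} → SSQ | TTQ | b | i.
T: inherits non-unit rules of {T} → SSQ | b.

S -> b | i | TT | SSQ | TTQ; Q -> b | i | SSQ | TTQ; T -> b | SSQ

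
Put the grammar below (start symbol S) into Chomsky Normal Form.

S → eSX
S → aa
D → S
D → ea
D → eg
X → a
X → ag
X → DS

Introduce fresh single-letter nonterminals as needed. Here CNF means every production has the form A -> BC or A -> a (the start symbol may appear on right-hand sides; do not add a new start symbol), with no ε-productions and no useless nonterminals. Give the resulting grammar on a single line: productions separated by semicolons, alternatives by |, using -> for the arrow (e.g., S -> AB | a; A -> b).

S -> AA | BF; A -> a; B -> e; C -> g; D -> AA | BA | BC | BE; E -> SX; F -> SX; X -> a | AC | DS

No ε-productions.
After unit-elimination: S -> aa | eSX; D -> aa | ea | eg | eSX; X -> a | DS | ag.
TERM: introduce A -> a, B -> e, C -> g and substitute in every rule of length ≥2.
BIN: D -> BSX becomes D -> BE, E -> SX; S -> BSX becomes S -> BF, F -> SX.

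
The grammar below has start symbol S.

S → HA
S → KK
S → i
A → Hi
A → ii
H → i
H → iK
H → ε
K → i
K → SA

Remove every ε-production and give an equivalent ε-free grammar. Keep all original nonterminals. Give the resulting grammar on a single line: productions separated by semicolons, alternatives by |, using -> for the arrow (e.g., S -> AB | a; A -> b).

S -> A | i | HA | KK; A -> i | Hi | ii; H -> i | iK; K -> i | SA

Nullable set: {H}.
S -> HA: H nullable, giving A | HA.
A -> Hi: H nullable, giving Hi | i.
Drop H -> ε.
Unchanged (no nullable symbols): S -> KK; S -> i; A -> ii; H -> i; H -> iK; K -> SA; K -> i.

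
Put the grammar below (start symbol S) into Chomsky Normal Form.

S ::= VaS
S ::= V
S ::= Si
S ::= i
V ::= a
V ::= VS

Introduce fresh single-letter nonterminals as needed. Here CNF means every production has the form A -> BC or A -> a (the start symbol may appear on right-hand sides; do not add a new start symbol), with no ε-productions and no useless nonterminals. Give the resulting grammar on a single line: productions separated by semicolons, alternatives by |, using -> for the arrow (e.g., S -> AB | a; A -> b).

S -> a | i | SA | VC | VS; A -> i; B -> a; C -> BS; V -> a | VS

No ε-productions.
After unit-elimination: S -> a | i | Si | VS | VaS; V -> a | VS.
TERM: introduce B -> a, A -> i and substitute in every rule of length ≥2.
BIN: S -> VBS becomes S -> VC, C -> BS.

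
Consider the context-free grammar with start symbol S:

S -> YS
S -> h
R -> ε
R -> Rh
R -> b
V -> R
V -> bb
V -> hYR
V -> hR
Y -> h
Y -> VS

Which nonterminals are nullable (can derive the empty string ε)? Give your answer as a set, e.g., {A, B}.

Directly nullable (have an ε-rule): {R}.
V is nullable via V -> R (every symbol on the right is already known nullable).
Not nullable: S, Y — each has a terminal in every rule's right-hand side or depends on a non-nullable symbol.

{R, V}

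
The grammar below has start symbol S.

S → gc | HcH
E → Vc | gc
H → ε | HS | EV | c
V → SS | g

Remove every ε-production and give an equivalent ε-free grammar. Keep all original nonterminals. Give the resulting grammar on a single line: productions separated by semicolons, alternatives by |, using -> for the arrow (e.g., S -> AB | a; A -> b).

Nullable set: {H}.
S -> HcH: H, H nullable, giving Hc | HcH | c | cH.
Drop H -> ε.
H -> HS: H nullable, giving HS | S.
Unchanged (no nullable symbols): S -> gc; E -> Vc; E -> gc; H -> EV; H -> c; V -> SS; V -> g.

S -> c | Hc | cH | gc | HcH; E -> Vc | gc; H -> S | c | EV | HS; V -> g | SS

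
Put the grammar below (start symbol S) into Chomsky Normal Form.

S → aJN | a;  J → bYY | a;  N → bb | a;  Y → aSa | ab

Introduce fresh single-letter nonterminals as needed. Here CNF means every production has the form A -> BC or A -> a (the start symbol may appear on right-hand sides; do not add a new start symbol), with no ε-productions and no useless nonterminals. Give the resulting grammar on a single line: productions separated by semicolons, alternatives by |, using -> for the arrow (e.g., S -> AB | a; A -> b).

No ε-productions.
No unit productions to eliminate.
TERM: introduce B -> a, A -> b and substitute in every rule of length ≥2.
BIN: J -> AYY becomes J -> AC, C -> YY; S -> BJN becomes S -> BD, D -> JN; Y -> BSB becomes Y -> BE, E -> SB.

S -> a | BD; A -> b; B -> a; C -> YY; D -> JN; E -> SB; J -> a | AC; N -> a | AA; Y -> BA | BE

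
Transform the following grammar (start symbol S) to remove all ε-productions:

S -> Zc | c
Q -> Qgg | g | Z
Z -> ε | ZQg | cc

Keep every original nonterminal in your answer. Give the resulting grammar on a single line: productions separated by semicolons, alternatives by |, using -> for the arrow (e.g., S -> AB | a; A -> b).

S -> c | Zc; Q -> Z | g | gg | Qgg; Z -> g | Qg | Zg | cc | ZQg

Nullable set: {Q, Z}.
S -> Zc: Z nullable, giving Zc | c.
Q -> Qgg: Q nullable, giving Qgg | gg.
Q -> Z: Z nullable, giving Z.
Drop Z -> ε.
Z -> ZQg: Z, Q nullable, giving Qg | ZQg | Zg | g.
Unchanged (no nullable symbols): S -> c; Q -> g; Z -> cc.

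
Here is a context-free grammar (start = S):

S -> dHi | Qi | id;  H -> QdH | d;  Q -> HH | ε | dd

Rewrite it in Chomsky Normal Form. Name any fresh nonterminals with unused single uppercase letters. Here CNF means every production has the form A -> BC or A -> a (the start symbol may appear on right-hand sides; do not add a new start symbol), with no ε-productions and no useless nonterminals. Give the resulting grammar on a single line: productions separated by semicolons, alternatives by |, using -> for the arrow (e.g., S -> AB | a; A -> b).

S -> i | AD | BA | QB; A -> d; B -> i; C -> AH; D -> HB; H -> d | AH | QC; Q -> AA | HH

Nullable: {Q}; after ε-elimination: S -> i | Qi | id | dHi; H -> d | dH | QdH; Q -> HH | dd.
No unit productions to eliminate.
TERM: introduce A -> d, B -> i and substitute in every rule of length ≥2.
BIN: H -> QAH becomes H -> QC, C -> AH; S -> AHB becomes S -> AD, D -> HB.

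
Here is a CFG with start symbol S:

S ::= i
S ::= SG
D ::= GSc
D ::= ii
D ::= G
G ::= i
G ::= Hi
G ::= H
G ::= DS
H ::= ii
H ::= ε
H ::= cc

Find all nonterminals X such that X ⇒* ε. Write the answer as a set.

{D, G, H}

Directly nullable (have an ε-rule): {H}.
G is nullable via G -> H (every symbol on the right is already known nullable).
D is nullable via D -> G (every symbol on the right is already known nullable).
Not nullable: S — each has a terminal in every rule's right-hand side or depends on a non-nullable symbol.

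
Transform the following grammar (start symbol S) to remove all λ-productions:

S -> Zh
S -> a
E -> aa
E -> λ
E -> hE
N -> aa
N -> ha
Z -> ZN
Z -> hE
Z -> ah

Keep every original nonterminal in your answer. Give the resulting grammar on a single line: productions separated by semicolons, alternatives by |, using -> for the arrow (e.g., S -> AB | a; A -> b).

S -> a | Zh; E -> h | aa | hE; N -> aa | ha; Z -> h | ZN | ah | hE

Nullable set: {E}.
Drop E -> λ.
E -> hE: E nullable, giving h | hE.
Z -> hE: E nullable, giving h | hE.
Unchanged (no nullable symbols): S -> Zh; S -> a; E -> aa; N -> aa; N -> ha; Z -> ZN; Z -> ah.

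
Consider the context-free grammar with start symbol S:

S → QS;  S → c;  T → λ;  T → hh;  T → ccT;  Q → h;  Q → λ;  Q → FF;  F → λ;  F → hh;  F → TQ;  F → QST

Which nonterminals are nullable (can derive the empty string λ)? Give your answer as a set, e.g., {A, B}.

Directly nullable (have an ε-rule): {F, Q, T}.
Not nullable: S — each has a terminal in every rule's right-hand side or depends on a non-nullable symbol.

{F, Q, T}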